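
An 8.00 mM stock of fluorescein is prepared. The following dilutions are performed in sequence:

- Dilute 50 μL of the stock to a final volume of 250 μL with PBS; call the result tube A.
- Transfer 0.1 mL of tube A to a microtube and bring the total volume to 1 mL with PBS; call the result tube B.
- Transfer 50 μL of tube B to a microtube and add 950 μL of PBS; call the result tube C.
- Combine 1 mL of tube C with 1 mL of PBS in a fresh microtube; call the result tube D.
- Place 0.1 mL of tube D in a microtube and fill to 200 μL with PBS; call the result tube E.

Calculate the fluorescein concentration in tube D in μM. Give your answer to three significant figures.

4.00 μM

Step 1: 50 μL brought to 250 μL → factor 250/50 = 5
Step 2: 0.1 mL brought to 1 mL → factor 1/0.1 = 10
Step 3: 50 μL + 950 μL = 1000 μL total → factor 1000/50 = 20
Step 4: 1 mL + 1 mL = 2 mL total → factor 2/1 = 2
Dilution factor through tube D = 5 × 10 × 20 × 2 = 2000
[tube D] = 8.00 mM / 2000 = 0.004000 mM = 4.00 μM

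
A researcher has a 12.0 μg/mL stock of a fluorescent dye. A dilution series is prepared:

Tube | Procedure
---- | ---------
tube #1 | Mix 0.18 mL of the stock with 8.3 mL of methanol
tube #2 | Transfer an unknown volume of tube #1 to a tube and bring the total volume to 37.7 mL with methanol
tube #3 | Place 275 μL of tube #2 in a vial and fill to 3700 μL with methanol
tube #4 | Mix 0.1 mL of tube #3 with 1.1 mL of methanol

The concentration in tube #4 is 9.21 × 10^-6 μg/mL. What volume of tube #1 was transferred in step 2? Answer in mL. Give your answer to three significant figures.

Step 1: 0.18 mL + 8.3 mL = 8.48 mL total → factor 8.48/0.18 = 47.111
Step 2: v brought to 37.7 mL → factor = 37.7 mL/v
Step 3: 275 μL brought to 3700 μL → factor 3700/275 = 13.455
Step 4: 0.1 mL + 1.1 mL = 1.2 mL total → factor 1.2/0.1 = 12
Product of known-step factors = 7606.3
Overall factor = 12.0 μg/mL / (9.21 × 10^-6 μg/mL) = 1.3029 × 10^6
Step-2 factor = 1.3029 × 10^6 / 7606.3 = 171.3
v = 37.7 mL / 171.3 = 0.220 mL

0.220 mL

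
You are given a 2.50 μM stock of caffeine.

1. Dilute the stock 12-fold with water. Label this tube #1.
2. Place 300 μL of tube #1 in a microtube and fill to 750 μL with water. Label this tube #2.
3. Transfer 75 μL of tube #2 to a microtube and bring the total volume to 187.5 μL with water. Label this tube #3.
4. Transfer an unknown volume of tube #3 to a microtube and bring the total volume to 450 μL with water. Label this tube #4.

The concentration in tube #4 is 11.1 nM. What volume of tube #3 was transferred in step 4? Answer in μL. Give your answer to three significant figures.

Step 1: 12-fold → factor 12
Step 2: 300 μL brought to 750 μL → factor 750/300 = 2.5
Step 3: 75 μL brought to 187.5 μL → factor 187.5/75 = 2.5
Step 4: v brought to 450 μL → factor = 450 μL/v
Product of known-step factors = 75
Overall factor = 2.50 μM / (11.1 nM) = 225.23
Step-4 factor = 225.23 / 75 = 3.003
v = 450 μL / 3.003 = 150 μL

150 μL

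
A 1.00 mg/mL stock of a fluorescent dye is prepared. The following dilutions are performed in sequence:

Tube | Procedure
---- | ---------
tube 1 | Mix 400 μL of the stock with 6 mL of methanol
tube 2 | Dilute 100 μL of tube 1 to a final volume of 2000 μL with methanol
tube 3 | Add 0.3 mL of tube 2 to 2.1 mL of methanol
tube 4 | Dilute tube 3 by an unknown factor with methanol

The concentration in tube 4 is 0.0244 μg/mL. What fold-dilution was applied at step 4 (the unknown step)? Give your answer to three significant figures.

Step 1: 400 μL + 6 mL = 6400 μL total → factor 6400/400 = 16
Step 2: 100 μL brought to 2000 μL → factor 2000/100 = 20
Step 3: 0.3 mL + 2.1 mL = 2.4 mL total → factor 2.4/0.3 = 8
Step 4: unknown factor x
Product of known-step factors = 2560
Overall factor = 1.00 mg/mL / (0.0244 μg/mL) = 40984
x = 40984 / 2560 = 16.0

16.0-fold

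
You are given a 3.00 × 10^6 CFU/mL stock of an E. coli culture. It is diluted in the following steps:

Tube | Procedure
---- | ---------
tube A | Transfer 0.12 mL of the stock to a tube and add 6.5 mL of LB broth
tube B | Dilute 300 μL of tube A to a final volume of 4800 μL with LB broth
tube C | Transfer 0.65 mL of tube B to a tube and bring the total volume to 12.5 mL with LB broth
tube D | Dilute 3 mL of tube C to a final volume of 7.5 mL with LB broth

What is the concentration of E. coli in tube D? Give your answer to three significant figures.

70.7 CFU/mL

Step 1: 0.12 mL + 6.5 mL = 6.62 mL total → factor 6.62/0.12 = 55.167
Step 2: 300 μL brought to 4800 μL → factor 4800/300 = 16
Step 3: 0.65 mL brought to 12.5 mL → factor 12.5/0.65 = 19.231
Step 4: 3 mL brought to 7.5 mL → factor 7.5/3 = 2.5
Overall dilution factor = 55.167 × 16 × 19.231 × 2.5 = 42436
Final = 3.00 × 10^6 CFU/mL / 42436 = 70.7 CFU/mL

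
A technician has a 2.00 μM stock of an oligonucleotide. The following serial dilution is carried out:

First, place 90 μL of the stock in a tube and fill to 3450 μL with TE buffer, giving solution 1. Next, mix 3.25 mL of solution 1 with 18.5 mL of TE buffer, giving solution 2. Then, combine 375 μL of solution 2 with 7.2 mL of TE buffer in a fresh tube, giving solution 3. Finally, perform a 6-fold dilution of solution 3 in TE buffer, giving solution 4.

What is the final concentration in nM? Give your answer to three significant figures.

Step 1: 90 μL brought to 3450 μL → factor 3450/90 = 38.333
Step 2: 3.25 mL + 18.5 mL = 21.75 mL total → factor 21.75/3.25 = 6.6923
Step 3: 375 μL + 7.2 mL = 7575 μL total → factor 7575/375 = 20.2
Step 4: 6-fold → factor 6
Overall dilution factor = 38.333 × 6.6923 × 20.2 × 6 = 31092
Final = 2.00 μM / 31092 = 6.432 × 10^-5 μM = 0.0643 nM

0.0643 nM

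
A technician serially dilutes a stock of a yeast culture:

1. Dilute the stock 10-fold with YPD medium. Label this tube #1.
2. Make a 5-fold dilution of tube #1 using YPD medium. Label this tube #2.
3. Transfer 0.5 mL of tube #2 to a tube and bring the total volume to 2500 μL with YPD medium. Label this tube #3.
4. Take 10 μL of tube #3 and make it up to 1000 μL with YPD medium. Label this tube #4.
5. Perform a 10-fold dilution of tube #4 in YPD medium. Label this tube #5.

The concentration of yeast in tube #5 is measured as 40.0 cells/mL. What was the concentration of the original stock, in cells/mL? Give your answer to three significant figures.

1.00 × 10^7 cells/mL

Step 1: 10-fold → factor 10
Step 2: 5-fold → factor 5
Step 3: 0.5 mL brought to 2500 μL → factor 2.5/0.5 = 5
Step 4: 10 μL brought to 1000 μL → factor 1000/10 = 100
Step 5: 10-fold → factor 10
Overall dilution factor = 10 × 5 × 5 × 100 × 10 = 2.5 × 10^5
Stock = 40.0 cells/mL × 2.5 × 10^5 = 1.00 × 10^7 cells/mL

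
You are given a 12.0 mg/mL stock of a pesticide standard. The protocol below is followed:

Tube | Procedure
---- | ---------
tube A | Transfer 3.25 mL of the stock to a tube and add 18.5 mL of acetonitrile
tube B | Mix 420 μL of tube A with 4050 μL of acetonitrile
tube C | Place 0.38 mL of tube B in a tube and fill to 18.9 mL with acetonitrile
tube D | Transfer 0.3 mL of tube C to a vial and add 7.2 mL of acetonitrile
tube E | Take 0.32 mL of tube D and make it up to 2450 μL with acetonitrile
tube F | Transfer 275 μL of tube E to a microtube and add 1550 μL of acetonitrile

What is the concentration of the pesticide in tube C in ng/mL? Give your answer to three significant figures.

Step 1: 3.25 mL + 18.5 mL = 21.75 mL total → factor 21.75/3.25 = 6.6923
Step 2: 420 μL + 4050 μL = 4470 μL total → factor 4470/420 = 10.643
Step 3: 0.38 mL brought to 18.9 mL → factor 18.9/0.38 = 49.737
Dilution factor through tube C = 6.6923 × 10.643 × 49.737 = 3542.5
[tube C] = 12.0 mg/mL / 3542.5 = 0.003387 mg/mL = 3.39 × 10^3 ng/mL

3.39 × 10^3 ng/mL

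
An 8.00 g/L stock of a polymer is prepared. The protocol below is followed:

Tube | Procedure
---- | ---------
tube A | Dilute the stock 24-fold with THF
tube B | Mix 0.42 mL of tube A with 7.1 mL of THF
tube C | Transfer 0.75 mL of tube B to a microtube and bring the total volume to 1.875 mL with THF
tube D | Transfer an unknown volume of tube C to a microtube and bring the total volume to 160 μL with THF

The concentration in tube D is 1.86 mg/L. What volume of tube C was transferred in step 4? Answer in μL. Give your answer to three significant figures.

40.0 μL

Step 1: 24-fold → factor 24
Step 2: 0.42 mL + 7.1 mL = 7.52 mL total → factor 7.52/0.42 = 17.905
Step 3: 0.75 mL brought to 1.875 mL → factor 1.875/0.75 = 2.5
Step 4: v brought to 160 μL → factor = 160 μL/v
Product of known-step factors = 1074.3
Overall factor = 8.00 g/L / (1.86 mg/L) = 4301.1
Step-4 factor = 4301.1 / 1074.3 = 4.0037
v = 160 μL / 4.0037 = 40.0 μL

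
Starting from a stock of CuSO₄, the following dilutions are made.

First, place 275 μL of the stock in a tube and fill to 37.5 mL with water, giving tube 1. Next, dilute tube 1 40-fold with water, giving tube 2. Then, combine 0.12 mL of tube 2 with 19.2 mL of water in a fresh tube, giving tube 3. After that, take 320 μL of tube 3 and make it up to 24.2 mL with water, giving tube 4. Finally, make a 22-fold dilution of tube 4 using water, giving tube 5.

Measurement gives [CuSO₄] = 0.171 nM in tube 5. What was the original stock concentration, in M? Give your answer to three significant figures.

Step 1: 275 μL brought to 37.5 mL → factor 37500/275 = 136.36
Step 2: 40-fold → factor 40
Step 3: 0.12 mL + 19.2 mL = 19.32 mL total → factor 19.32/0.12 = 161
Step 4: 320 μL brought to 24.2 mL → factor 24200/320 = 75.625
Step 5: 22-fold → factor 22
Overall dilution factor = 136.36 × 40 × 161 × 75.625 × 22 = 1.4611 × 10^9
Stock = 0.171 nM × 1.4611 × 10^9 = 2.498 × 10^8 nM = 0.250 M

0.250 M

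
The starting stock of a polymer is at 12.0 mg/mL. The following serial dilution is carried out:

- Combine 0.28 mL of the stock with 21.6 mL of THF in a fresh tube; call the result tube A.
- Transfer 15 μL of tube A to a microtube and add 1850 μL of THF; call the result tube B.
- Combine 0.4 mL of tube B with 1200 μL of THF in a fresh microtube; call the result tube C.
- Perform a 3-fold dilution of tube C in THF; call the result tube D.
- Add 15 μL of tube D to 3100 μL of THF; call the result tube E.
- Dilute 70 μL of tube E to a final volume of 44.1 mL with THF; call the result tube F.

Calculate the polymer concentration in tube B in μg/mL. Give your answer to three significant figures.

Step 1: 0.28 mL + 21.6 mL = 21.88 mL total → factor 21.88/0.28 = 78.143
Step 2: 15 μL + 1850 μL = 1865 μL total → factor 1865/15 = 124.33
Dilution factor through tube B = 78.143 × 124.33 = 9715.8
[tube B] = 12.0 mg/mL / 9715.8 = 0.001235 mg/mL = 1.24 μg/mL

1.24 μg/mL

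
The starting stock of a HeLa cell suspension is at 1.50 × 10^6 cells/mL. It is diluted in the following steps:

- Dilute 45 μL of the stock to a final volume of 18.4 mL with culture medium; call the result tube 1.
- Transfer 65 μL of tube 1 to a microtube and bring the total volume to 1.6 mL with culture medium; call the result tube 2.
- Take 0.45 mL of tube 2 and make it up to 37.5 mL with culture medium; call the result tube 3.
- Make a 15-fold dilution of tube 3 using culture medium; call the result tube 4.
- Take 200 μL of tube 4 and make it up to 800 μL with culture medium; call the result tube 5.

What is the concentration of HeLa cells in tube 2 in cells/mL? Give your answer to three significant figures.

Step 1: 45 μL brought to 18.4 mL → factor 18400/45 = 408.89
Step 2: 65 μL brought to 1.6 mL → factor 1600/65 = 24.615
Dilution factor through tube 2 = 408.89 × 24.615 = 10065
[tube 2] = 1.50 × 10^6 cells/mL / 10065 = 149 cells/mL

149 cells/mL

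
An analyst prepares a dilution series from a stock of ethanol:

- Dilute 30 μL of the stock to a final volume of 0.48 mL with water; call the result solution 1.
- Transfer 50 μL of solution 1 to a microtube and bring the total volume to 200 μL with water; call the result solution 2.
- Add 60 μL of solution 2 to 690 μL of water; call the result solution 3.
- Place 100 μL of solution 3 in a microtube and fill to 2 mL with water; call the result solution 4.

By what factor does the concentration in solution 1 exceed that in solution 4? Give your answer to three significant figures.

Step 1: 30 μL brought to 0.48 mL → factor 480/30 = 16
Step 2: 50 μL brought to 200 μL → factor 200/50 = 4
Step 3: 60 μL + 690 μL = 750 μL total → factor 750/60 = 12.5
Step 4: 100 μL brought to 2 mL → factor 2000/100 = 20
Dilution factor to solution 1 = 16; to solution 4 = 16000
[solution 1]/[solution 4] = (factor to solution 4)/(factor to solution 1) = 16000/16 = 1.00 × 10^3

1.00 × 10^3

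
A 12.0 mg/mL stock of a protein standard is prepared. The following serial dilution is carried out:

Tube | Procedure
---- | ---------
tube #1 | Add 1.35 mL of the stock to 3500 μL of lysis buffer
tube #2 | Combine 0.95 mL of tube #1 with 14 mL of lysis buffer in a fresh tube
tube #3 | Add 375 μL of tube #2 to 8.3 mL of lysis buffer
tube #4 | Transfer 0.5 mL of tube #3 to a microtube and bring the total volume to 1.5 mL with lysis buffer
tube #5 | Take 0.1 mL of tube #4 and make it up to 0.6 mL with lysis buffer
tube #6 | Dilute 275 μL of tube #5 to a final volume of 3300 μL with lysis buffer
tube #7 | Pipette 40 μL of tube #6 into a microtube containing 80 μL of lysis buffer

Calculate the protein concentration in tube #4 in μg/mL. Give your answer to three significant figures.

Step 1: 1.35 mL + 3500 μL = 4.85 mL total → factor 4.85/1.35 = 3.5926
Step 2: 0.95 mL + 14 mL = 14.95 mL total → factor 14.95/0.95 = 15.737
Step 3: 375 μL + 8.3 mL = 8675 μL total → factor 8675/375 = 23.133
Step 4: 0.5 mL brought to 1.5 mL → factor 1.5/0.5 = 3
Dilution factor through tube #4 = 3.5926 × 15.737 × 23.133 × 3 = 3923.6
[tube #4] = 12.0 mg/mL / 3923.6 = 0.003058 mg/mL = 3.06 μg/mL

3.06 μg/mL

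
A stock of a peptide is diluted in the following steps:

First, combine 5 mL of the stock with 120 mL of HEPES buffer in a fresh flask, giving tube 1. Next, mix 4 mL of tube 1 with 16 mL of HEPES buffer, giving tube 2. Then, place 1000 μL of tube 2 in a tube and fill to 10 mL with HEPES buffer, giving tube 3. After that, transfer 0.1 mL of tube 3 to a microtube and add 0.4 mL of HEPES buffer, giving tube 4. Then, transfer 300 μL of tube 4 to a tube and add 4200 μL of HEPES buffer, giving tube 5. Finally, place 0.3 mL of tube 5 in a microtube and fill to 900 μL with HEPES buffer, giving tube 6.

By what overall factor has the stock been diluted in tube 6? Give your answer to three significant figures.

Step 1: 5 mL + 120 mL = 125 mL total → factor 125/5 = 25
Step 2: 4 mL + 16 mL = 20 mL total → factor 20/4 = 5
Step 3: 1000 μL brought to 10 mL → factor 10000/1000 = 10
Step 4: 0.1 mL + 0.4 mL = 0.5 mL total → factor 0.5/0.1 = 5
Step 5: 300 μL + 4200 μL = 4500 μL total → factor 4500/300 = 15
Step 6: 0.3 mL brought to 900 μL → factor 0.9/0.3 = 3
Overall dilution factor = 25 × 5 × 10 × 5 × 15 × 3 = 2.8125 × 10^5

2.81 × 10^5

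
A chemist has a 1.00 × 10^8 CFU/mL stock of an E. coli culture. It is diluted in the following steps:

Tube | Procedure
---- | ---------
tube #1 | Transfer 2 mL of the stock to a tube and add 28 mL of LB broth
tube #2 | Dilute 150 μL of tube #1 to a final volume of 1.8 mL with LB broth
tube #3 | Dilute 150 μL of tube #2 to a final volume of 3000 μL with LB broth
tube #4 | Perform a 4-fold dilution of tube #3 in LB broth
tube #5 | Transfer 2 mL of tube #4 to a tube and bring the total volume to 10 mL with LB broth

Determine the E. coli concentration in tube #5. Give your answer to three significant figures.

Step 1: 2 mL + 28 mL = 30 mL total → factor 30/2 = 15
Step 2: 150 μL brought to 1.8 mL → factor 1800/150 = 12
Step 3: 150 μL brought to 3000 μL → factor 3000/150 = 20
Step 4: 4-fold → factor 4
Step 5: 2 mL brought to 10 mL → factor 10/2 = 5
Overall dilution factor = 15 × 12 × 20 × 4 × 5 = 72000
Final = 1.00 × 10^8 CFU/mL / 72000 = 1.39 × 10^3 CFU/mL

1.39 × 10^3 CFU/mL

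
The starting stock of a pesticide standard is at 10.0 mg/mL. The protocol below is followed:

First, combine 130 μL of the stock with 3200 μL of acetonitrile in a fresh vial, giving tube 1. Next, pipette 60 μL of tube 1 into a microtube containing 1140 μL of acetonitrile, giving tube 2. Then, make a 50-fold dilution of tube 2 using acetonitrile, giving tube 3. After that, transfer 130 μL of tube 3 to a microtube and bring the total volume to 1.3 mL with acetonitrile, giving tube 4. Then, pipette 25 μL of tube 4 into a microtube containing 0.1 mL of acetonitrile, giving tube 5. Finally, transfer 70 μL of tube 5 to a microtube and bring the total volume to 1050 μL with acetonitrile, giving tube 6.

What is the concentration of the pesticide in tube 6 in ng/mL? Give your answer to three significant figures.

0.521 ng/mL

Step 1: 130 μL + 3200 μL = 3330 μL total → factor 3330/130 = 25.615
Step 2: 60 μL + 1140 μL = 1200 μL total → factor 1200/60 = 20
Step 3: 50-fold → factor 50
Step 4: 130 μL brought to 1.3 mL → factor 1300/130 = 10
Step 5: 25 μL + 0.1 mL = 125 μL total → factor 125/25 = 5
Step 6: 70 μL brought to 1050 μL → factor 1050/70 = 15
Overall dilution factor = 25.615 × 20 × 50 × 10 × 5 × 15 = 1.9212 × 10^7
Final = 10.0 mg/mL / 1.9212 × 10^7 = 5.205 × 10^-7 mg/mL = 0.521 ng/mL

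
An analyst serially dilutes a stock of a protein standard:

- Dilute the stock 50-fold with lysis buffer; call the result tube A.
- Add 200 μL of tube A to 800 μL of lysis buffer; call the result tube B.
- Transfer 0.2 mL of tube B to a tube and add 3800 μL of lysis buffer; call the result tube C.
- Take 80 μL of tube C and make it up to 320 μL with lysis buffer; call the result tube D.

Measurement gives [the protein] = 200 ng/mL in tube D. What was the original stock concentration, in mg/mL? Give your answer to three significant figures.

Step 1: 50-fold → factor 50
Step 2: 200 μL + 800 μL = 1000 μL total → factor 1000/200 = 5
Step 3: 0.2 mL + 3800 μL = 4 mL total → factor 4/0.2 = 20
Step 4: 80 μL brought to 320 μL → factor 320/80 = 4
Overall dilution factor = 50 × 5 × 20 × 4 = 20000
Stock = 200 ng/mL × 20000 = 4.000 × 10^6 ng/mL = 4.00 mg/mL

4.00 mg/mL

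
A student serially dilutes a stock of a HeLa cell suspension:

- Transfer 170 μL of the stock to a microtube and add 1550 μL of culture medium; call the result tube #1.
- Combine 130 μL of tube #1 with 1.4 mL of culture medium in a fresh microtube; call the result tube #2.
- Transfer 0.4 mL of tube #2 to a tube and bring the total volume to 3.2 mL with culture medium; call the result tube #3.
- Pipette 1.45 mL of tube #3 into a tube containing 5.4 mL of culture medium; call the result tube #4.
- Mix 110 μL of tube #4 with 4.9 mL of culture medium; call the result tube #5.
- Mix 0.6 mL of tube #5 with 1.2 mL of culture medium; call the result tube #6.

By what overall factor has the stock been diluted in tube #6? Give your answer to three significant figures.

6.15 × 10^5

Step 1: 170 μL + 1550 μL = 1720 μL total → factor 1720/170 = 10.118
Step 2: 130 μL + 1.4 mL = 1530 μL total → factor 1530/130 = 11.769
Step 3: 0.4 mL brought to 3.2 mL → factor 3.2/0.4 = 8
Step 4: 1.45 mL + 5.4 mL = 6.85 mL total → factor 6.85/1.45 = 4.7241
Step 5: 110 μL + 4.9 mL = 5010 μL total → factor 5010/110 = 45.545
Step 6: 0.6 mL + 1.2 mL = 1.8 mL total → factor 1.8/0.6 = 3
Overall dilution factor = 10.118 × 11.769 × 8 × 4.7241 × 45.545 × 3 = 6.149 × 10^5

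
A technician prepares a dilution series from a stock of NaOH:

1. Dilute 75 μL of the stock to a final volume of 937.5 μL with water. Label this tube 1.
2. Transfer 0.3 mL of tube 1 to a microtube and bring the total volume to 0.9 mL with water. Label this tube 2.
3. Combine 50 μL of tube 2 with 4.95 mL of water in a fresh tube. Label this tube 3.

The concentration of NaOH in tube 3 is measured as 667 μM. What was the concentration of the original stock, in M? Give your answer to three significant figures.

2.50 M

Step 1: 75 μL brought to 937.5 μL → factor 937.5/75 = 12.5
Step 2: 0.3 mL brought to 0.9 mL → factor 0.9/0.3 = 3
Step 3: 50 μL + 4.95 mL = 5000 μL total → factor 5000/50 = 100
Overall dilution factor = 12.5 × 3 × 100 = 3750
Stock = 667 μM × 3750 = 2.501 × 10^6 μM = 2.50 M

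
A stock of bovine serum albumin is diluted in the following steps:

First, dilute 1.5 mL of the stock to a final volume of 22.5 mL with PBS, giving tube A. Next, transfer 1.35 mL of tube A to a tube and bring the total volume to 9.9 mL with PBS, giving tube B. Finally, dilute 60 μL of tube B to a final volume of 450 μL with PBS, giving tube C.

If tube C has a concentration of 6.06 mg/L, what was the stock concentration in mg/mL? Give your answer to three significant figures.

5.00 mg/mL

Step 1: 1.5 mL brought to 22.5 mL → factor 22.5/1.5 = 15
Step 2: 1.35 mL brought to 9.9 mL → factor 9.9/1.35 = 7.3333
Step 3: 60 μL brought to 450 μL → factor 450/60 = 7.5
Overall dilution factor = 15 × 7.3333 × 7.5 = 825
Stock = 6.06 mg/L × 825 = 5000 mg/L = 5.00 mg/mL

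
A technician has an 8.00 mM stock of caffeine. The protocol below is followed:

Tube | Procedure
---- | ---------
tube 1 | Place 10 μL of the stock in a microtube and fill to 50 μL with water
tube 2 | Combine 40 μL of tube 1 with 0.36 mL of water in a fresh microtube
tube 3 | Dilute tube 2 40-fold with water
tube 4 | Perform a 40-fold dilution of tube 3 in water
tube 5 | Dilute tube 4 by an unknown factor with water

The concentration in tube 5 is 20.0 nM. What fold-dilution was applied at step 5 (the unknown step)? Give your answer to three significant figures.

5.00-fold

Step 1: 10 μL brought to 50 μL → factor 50/10 = 5
Step 2: 40 μL + 0.36 mL = 400 μL total → factor 400/40 = 10
Step 3: 40-fold → factor 40
Step 4: 40-fold → factor 40
Step 5: unknown factor x
Product of known-step factors = 80000
Overall factor = 8.00 mM / (20.0 nM) = 4 × 10^5
x = 4 × 10^5 / 80000 = 5.00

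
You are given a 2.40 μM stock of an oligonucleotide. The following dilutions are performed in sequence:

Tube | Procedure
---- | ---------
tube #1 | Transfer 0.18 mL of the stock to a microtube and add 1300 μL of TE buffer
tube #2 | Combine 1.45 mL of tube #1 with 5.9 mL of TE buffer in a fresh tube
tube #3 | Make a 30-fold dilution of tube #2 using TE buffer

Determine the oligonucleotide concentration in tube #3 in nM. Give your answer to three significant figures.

Step 1: 0.18 mL + 1300 μL = 1.48 mL total → factor 1.48/0.18 = 8.2222
Step 2: 1.45 mL + 5.9 mL = 7.35 mL total → factor 7.35/1.45 = 5.069
Step 3: 30-fold → factor 30
Overall dilution factor = 8.2222 × 5.069 × 30 = 1250.3
Final = 2.40 μM / 1250.3 = 0.001919 μM = 1.92 nM

1.92 nM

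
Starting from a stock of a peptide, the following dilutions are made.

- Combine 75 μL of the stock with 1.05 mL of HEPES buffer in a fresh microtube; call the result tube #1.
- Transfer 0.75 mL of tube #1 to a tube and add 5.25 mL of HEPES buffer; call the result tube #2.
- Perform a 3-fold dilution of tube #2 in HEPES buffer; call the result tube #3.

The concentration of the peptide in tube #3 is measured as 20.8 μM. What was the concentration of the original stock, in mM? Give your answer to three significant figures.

Step 1: 75 μL + 1.05 mL = 1125 μL total → factor 1125/75 = 15
Step 2: 0.75 mL + 5.25 mL = 6 mL total → factor 6/0.75 = 8
Step 3: 3-fold → factor 3
Overall dilution factor = 15 × 8 × 3 = 360
Stock = 20.8 μM × 360 = 7488 μM = 7.49 mM

7.49 mM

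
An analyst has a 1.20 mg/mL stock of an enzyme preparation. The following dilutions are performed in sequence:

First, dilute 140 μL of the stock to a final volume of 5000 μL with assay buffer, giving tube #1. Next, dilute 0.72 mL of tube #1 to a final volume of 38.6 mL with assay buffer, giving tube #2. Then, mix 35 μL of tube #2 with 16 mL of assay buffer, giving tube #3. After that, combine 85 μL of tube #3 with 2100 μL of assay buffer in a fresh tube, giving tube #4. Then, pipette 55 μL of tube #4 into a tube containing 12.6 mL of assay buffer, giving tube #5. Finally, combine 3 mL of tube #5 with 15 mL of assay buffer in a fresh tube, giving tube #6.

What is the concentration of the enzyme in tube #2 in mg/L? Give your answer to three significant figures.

0.627 mg/L

Step 1: 140 μL brought to 5000 μL → factor 5000/140 = 35.714
Step 2: 0.72 mL brought to 38.6 mL → factor 38.6/0.72 = 53.611
Dilution factor through tube #2 = 35.714 × 53.611 = 1914.7
[tube #2] = 1.20 mg/mL / 1914.7 = 0.0006267 mg/mL = 0.627 mg/L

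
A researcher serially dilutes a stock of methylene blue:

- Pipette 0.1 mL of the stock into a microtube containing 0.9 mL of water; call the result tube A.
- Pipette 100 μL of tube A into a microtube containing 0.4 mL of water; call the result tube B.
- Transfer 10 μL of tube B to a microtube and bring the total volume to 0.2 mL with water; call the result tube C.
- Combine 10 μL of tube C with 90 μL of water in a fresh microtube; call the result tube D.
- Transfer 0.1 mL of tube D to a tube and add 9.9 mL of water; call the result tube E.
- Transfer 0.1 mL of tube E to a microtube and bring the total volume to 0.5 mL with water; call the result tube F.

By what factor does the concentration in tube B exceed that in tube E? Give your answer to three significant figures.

2.00 × 10^4

Step 1: 0.1 mL + 0.9 mL = 1 mL total → factor 1/0.1 = 10
Step 2: 100 μL + 0.4 mL = 500 μL total → factor 500/100 = 5
Step 3: 10 μL brought to 0.2 mL → factor 200/10 = 20
Step 4: 10 μL + 90 μL = 100 μL total → factor 100/10 = 10
Step 5: 0.1 mL + 9.9 mL = 10 mL total → factor 10/0.1 = 100
Dilution factor to tube B = 50; to tube E = 1 × 10^6
[tube B]/[tube E] = (factor to tube E)/(factor to tube B) = 1 × 10^6/50 = 2.00 × 10^4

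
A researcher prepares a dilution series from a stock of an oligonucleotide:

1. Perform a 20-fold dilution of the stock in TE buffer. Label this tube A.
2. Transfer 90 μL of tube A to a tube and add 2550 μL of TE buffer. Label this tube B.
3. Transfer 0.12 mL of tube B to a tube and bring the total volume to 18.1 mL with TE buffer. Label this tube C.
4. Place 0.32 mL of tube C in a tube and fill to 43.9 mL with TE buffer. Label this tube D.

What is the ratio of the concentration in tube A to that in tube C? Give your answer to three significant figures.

4.42 × 10^3

Step 1: 20-fold → factor 20
Step 2: 90 μL + 2550 μL = 2640 μL total → factor 2640/90 = 29.333
Step 3: 0.12 mL brought to 18.1 mL → factor 18.1/0.12 = 150.83
Dilution factor to tube A = 20; to tube C = 88489
[tube A]/[tube C] = (factor to tube C)/(factor to tube A) = 88489/20 = 4.42 × 10^3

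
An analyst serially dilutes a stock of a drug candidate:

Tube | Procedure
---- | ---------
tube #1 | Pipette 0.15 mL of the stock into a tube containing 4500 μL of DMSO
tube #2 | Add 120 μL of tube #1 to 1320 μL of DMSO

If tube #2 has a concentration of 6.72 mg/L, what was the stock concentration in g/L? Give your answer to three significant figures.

2.50 g/L

Step 1: 0.15 mL + 4500 μL = 4.65 mL total → factor 4.65/0.15 = 31
Step 2: 120 μL + 1320 μL = 1440 μL total → factor 1440/120 = 12
Overall dilution factor = 31 × 12 = 372
Stock = 6.72 mg/L × 372 = 2500 mg/L = 2.50 g/L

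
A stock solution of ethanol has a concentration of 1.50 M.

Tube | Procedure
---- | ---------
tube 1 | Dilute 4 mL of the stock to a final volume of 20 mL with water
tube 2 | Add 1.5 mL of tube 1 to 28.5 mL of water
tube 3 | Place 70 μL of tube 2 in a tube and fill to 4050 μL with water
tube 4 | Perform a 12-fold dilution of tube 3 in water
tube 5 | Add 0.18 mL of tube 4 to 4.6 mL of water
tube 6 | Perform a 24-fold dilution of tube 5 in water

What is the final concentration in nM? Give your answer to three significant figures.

Step 1: 4 mL brought to 20 mL → factor 20/4 = 5
Step 2: 1.5 mL + 28.5 mL = 30 mL total → factor 30/1.5 = 20
Step 3: 70 μL brought to 4050 μL → factor 4050/70 = 57.857
Step 4: 12-fold → factor 12
Step 5: 0.18 mL + 4.6 mL = 4.78 mL total → factor 4.78/0.18 = 26.556
Step 6: 24-fold → factor 24
Overall dilution factor = 5 × 20 × 57.857 × 12 × 26.556 × 24 = 4.4249 × 10^7
Final = 1.50 M / 4.4249 × 10^7 = 3.390 × 10^-8 M = 33.9 nM

33.9 nM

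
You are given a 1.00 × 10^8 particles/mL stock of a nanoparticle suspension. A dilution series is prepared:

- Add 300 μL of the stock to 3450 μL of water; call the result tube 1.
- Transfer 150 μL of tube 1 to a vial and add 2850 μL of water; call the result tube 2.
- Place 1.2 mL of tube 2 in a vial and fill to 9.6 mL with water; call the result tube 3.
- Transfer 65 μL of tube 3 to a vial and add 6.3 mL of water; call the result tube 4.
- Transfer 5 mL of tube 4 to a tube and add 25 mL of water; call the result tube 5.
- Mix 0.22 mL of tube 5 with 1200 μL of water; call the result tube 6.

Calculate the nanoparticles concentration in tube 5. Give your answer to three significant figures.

Step 1: 300 μL + 3450 μL = 3750 μL total → factor 3750/300 = 12.5
Step 2: 150 μL + 2850 μL = 3000 μL total → factor 3000/150 = 20
Step 3: 1.2 mL brought to 9.6 mL → factor 9.6/1.2 = 8
Step 4: 65 μL + 6.3 mL = 6365 μL total → factor 6365/65 = 97.923
Step 5: 5 mL + 25 mL = 30 mL total → factor 30/5 = 6
Dilution factor through tube 5 = 12.5 × 20 × 8 × 97.923 × 6 = 1.1751 × 10^6
[tube 5] = 1.00 × 10^8 particles/mL / 1.1751 × 10^6 = 85.1 particles/mL

85.1 particles/mL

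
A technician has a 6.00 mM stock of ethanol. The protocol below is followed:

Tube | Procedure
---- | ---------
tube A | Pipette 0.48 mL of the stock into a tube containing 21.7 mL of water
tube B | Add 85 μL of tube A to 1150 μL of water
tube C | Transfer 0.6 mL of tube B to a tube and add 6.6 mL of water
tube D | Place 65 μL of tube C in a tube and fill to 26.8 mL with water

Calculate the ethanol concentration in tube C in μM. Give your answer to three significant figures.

0.745 μM

Step 1: 0.48 mL + 21.7 mL = 22.18 mL total → factor 22.18/0.48 = 46.208
Step 2: 85 μL + 1150 μL = 1235 μL total → factor 1235/85 = 14.529
Step 3: 0.6 mL + 6.6 mL = 7.2 mL total → factor 7.2/0.6 = 12
Dilution factor through tube C = 46.208 × 14.529 × 12 = 8056.6
[tube C] = 6.00 mM / 8056.6 = 0.0007447 mM = 0.745 μM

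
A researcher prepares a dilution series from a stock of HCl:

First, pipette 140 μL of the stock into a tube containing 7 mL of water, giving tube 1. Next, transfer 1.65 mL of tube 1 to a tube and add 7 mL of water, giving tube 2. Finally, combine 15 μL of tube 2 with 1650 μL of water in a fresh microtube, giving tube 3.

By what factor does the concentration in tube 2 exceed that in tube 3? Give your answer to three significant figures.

111

Step 1: 140 μL + 7 mL = 7140 μL total → factor 7140/140 = 51
Step 2: 1.65 mL + 7 mL = 8.65 mL total → factor 8.65/1.65 = 5.2424
Step 3: 15 μL + 1650 μL = 1665 μL total → factor 1665/15 = 111
Dilution factor to tube 2 = 267.36; to tube 3 = 29677
[tube 2]/[tube 3] = (factor to tube 3)/(factor to tube 2) = 29677/267.36 = 111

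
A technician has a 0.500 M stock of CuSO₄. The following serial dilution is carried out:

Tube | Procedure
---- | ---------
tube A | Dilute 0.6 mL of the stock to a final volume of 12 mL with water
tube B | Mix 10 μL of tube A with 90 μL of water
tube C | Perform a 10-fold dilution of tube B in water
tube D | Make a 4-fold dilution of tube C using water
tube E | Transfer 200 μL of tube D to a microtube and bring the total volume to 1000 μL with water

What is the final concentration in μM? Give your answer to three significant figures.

Step 1: 0.6 mL brought to 12 mL → factor 12/0.6 = 20
Step 2: 10 μL + 90 μL = 100 μL total → factor 100/10 = 10
Step 3: 10-fold → factor 10
Step 4: 4-fold → factor 4
Step 5: 200 μL brought to 1000 μL → factor 1000/200 = 5
Overall dilution factor = 20 × 10 × 10 × 4 × 5 = 40000
Final = 0.500 M / 40000 = 1.250 × 10^-5 M = 12.5 μM

12.5 μM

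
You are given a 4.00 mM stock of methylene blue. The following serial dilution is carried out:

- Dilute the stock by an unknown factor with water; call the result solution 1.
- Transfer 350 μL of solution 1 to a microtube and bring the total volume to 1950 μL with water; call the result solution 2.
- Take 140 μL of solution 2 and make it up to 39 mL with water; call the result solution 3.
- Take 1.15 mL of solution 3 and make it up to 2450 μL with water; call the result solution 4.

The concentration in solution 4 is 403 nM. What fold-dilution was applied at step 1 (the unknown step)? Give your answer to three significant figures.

3.00-fold

Step 1: unknown factor x
Step 2: 350 μL brought to 1950 μL → factor 1950/350 = 5.5714
Step 3: 140 μL brought to 39 mL → factor 39000/140 = 278.57
Step 4: 1.15 mL brought to 2450 μL → factor 2.45/1.15 = 2.1304
Product of known-step factors = 3306.5
Overall factor = 4.00 mM / (403 nM) = 9925.6
x = 9925.6 / 3306.5 = 3.00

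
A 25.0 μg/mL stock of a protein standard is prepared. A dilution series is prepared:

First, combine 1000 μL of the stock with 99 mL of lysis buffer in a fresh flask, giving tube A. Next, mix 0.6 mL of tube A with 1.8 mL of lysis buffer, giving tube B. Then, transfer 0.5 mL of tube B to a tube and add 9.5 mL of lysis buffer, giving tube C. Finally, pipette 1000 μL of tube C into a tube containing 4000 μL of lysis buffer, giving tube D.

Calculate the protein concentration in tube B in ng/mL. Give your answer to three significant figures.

Step 1: 1000 μL + 99 mL = 1 × 10^5 μL total → factor 1 × 10^5/1000 = 100
Step 2: 0.6 mL + 1.8 mL = 2.4 mL total → factor 2.4/0.6 = 4
Dilution factor through tube B = 100 × 4 = 400
[tube B] = 25.0 μg/mL / 400 = 0.06250 μg/mL = 62.5 ng/mL

62.5 ng/mL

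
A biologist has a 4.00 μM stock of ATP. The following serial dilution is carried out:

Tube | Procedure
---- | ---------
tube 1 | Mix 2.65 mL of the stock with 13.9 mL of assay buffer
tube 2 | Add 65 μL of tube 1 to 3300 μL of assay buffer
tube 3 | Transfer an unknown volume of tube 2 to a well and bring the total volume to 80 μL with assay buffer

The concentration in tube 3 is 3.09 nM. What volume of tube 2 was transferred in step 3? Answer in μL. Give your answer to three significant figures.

20.0 μL

Step 1: 2.65 mL + 13.9 mL = 16.55 mL total → factor 16.55/2.65 = 6.2453
Step 2: 65 μL + 3300 μL = 3365 μL total → factor 3365/65 = 51.769
Step 3: v brought to 80 μL → factor = 80 μL/v
Product of known-step factors = 323.31
Overall factor = 4.00 μM / (3.09 nM) = 1294.5
Step-3 factor = 1294.5 / 323.31 = 4.0038
v = 80 μL / 4.0038 = 20.0 μL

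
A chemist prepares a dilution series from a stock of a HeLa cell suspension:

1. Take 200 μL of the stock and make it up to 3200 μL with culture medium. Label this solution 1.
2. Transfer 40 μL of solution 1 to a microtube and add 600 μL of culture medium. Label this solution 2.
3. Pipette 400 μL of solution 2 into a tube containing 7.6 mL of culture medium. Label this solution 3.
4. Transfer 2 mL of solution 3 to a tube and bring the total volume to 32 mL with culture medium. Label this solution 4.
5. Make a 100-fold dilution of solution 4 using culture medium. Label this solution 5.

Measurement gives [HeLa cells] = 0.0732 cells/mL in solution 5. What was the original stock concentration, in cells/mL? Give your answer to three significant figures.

Step 1: 200 μL brought to 3200 μL → factor 3200/200 = 16
Step 2: 40 μL + 600 μL = 640 μL total → factor 640/40 = 16
Step 3: 400 μL + 7.6 mL = 8000 μL total → factor 8000/400 = 20
Step 4: 2 mL brought to 32 mL → factor 32/2 = 16
Step 5: 100-fold → factor 100
Overall dilution factor = 16 × 16 × 20 × 16 × 100 = 8.192 × 10^6
Stock = 0.0732 cells/mL × 8.192 × 10^6 = 6.00 × 10^5 cells/mL

6.00 × 10^5 cells/mL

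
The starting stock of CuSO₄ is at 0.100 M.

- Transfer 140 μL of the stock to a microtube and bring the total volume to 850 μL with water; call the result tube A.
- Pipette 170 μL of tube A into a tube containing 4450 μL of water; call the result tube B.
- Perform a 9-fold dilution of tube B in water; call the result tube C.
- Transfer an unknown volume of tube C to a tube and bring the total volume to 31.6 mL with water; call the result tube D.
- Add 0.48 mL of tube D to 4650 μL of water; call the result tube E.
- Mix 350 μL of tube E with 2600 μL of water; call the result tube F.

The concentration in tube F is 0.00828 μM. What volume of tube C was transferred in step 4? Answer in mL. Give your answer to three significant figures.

0.350 mL

Step 1: 140 μL brought to 850 μL → factor 850/140 = 6.0714
Step 2: 170 μL + 4450 μL = 4620 μL total → factor 4620/170 = 27.176
Step 3: 9-fold → factor 9
Step 4: v brought to 31.6 mL → factor = 31.6 mL/v
Step 5: 0.48 mL + 4650 μL = 5.13 mL total → factor 5.13/0.48 = 10.688
Step 6: 350 μL + 2600 μL = 2950 μL total → factor 2950/350 = 8.4286
Product of known-step factors = 1.3377 × 10^5
Overall factor = 0.100 M / (0.00828 μM) = 1.2077 × 10^7
Step-4 factor = 1.2077 × 10^7 / 1.3377 × 10^5 = 90.284
v = 31.6 mL / 90.284 = 0.350 mL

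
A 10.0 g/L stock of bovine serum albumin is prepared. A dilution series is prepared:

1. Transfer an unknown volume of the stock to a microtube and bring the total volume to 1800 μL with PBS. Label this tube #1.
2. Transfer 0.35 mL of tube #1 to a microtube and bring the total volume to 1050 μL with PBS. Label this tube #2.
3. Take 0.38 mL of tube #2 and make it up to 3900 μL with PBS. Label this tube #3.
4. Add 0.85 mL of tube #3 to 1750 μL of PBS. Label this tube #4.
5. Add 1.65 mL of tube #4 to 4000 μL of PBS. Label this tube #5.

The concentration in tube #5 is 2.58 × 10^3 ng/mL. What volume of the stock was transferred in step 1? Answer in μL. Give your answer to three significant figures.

150 μL

Step 1: v brought to 1800 μL → factor = 1800 μL/v
Step 2: 0.35 mL brought to 1050 μL → factor 1.05/0.35 = 3
Step 3: 0.38 mL brought to 3900 μL → factor 3.9/0.38 = 10.263
Step 4: 0.85 mL + 1750 μL = 2.6 mL total → factor 2.6/0.85 = 3.0588
Step 5: 1.65 mL + 4000 μL = 5.65 mL total → factor 5.65/1.65 = 3.4242
Product of known-step factors = 322.49
Overall factor = 10.0 g/L / (2.58 × 10^3 ng/mL) = 3876
Step-1 factor = 3876 / 322.49 = 12.019
v = 1800 μL / 12.019 = 150 μL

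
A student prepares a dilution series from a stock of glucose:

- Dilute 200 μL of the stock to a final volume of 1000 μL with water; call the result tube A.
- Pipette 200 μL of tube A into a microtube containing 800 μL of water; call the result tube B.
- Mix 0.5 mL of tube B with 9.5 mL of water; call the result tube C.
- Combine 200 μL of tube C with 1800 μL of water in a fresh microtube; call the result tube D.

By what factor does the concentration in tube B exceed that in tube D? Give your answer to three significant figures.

200

Step 1: 200 μL brought to 1000 μL → factor 1000/200 = 5
Step 2: 200 μL + 800 μL = 1000 μL total → factor 1000/200 = 5
Step 3: 0.5 mL + 9.5 mL = 10 mL total → factor 10/0.5 = 20
Step 4: 200 μL + 1800 μL = 2000 μL total → factor 2000/200 = 10
Dilution factor to tube B = 25; to tube D = 5000
[tube B]/[tube D] = (factor to tube D)/(factor to tube B) = 5000/25 = 200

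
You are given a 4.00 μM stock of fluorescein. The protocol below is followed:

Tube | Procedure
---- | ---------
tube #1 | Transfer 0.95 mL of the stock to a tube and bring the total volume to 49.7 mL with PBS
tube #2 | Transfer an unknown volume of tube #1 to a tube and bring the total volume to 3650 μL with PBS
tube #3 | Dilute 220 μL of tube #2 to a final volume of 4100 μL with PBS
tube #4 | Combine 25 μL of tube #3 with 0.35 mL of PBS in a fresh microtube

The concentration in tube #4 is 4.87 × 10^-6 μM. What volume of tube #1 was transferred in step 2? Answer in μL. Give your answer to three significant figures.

65.0 μL

Step 1: 0.95 mL brought to 49.7 mL → factor 49.7/0.95 = 52.316
Step 2: v brought to 3650 μL → factor = 3650 μL/v
Step 3: 220 μL brought to 4100 μL → factor 4100/220 = 18.636
Step 4: 25 μL + 0.35 mL = 375 μL total → factor 375/25 = 15
Product of known-step factors = 14625
Overall factor = 4.00 μM / (4.87 × 10^-6 μM) = 8.2136 × 10^5
Step-2 factor = 8.2136 × 10^5 / 14625 = 56.162
v = 3650 μL / 56.162 = 65.0 μL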